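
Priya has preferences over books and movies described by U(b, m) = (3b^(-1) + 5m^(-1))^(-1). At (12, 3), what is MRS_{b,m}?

For CES with ρ = -1, MRS = (3/5)·(m/b)^2.
At (12, 3): MRS = 3/80.
That is, one extra unit of b is worth 3/80 units of m at the margin.

MRS = 3/80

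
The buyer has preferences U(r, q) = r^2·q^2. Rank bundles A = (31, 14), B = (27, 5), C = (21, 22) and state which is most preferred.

Bundle C

Evaluate utility at each bundle:
U(A) = 188356.
U(B) = 18225.
U(C) = 213444.
Highest utility is C, so C ≻ A ≻ B.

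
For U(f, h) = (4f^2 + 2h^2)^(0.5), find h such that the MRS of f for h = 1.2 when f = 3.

h = 5

For CES with ρ = 2, MRS = (4/2)·(h/f)^(-1).
Setting (4/2)·(h/3)^(-1) = 1.2 gives (h/3)^(-1) = 0.6, so h/3 = 5/3 and h = 5.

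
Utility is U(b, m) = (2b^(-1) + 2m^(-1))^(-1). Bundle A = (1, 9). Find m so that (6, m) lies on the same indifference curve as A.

U depends on (b, m) only through S = 2b^(-1) + 2m^(-1), so equal utility means equal S. At (1, 9): S = 20/9.
With b = 6: 2·6^(-1) = 1/3, so 2m^(-1) = 20/9 − 1/3 = 17/9, i.e. m^(-1) = 17/18.
Hence m = 1/(17/18) = 18/17.
Check: U(6, 18/17) = 0.45.

m = 18/17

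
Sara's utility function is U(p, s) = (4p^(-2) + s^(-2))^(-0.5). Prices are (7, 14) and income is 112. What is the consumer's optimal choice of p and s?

For CES with ρ = -2, MRS = (4/1)·(s/p)^3.
Tangency: set MRS = p_p/p_s = 7/14 = 0.5.
So (s/p)^3 = 0.125; taking the cube root, s/p = 0.5, i.e. s = 0.5·p.
Substitute into the budget 7·p + 14·s = 112: 14·p = 112, so p* = 8 and s* = 0.5·8 = 4.

p* = 8, s* = 4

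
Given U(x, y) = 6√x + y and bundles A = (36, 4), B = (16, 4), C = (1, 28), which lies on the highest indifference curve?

Bundle A

Evaluate utility at each bundle:
U(A) = 40.000.
U(B) = 28.000.
U(C) = 34.000.
Highest utility is A, so A ≻ C ≻ B.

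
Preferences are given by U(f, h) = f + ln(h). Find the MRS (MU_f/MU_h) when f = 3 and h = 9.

MU_f = 1, MU_h = 1/h.
MRS = 1 ÷ (1/h).
At (3, 9): MRS = 9.
So at (3, 9) the consumer would give up 9 units of h for one more unit of f.

MRS = 9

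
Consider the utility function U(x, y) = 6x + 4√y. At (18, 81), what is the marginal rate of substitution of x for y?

MRS = 27

MU_x = 6, MU_y = 4/(2√y).
MRS = 6 ÷ (4/(2√y)).
At (18, 81): MRS = 27.
So at (18, 81) the consumer would give up 27 units of y for one more unit of x.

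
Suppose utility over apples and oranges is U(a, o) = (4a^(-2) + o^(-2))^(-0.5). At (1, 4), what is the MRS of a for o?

MRS = 256

For CES with ρ = -2, MRS = (4/1)·(o/a)^3.
At (1, 4): MRS = 256.
So at (1, 4) the consumer would give up 256 units of o for one more unit of a.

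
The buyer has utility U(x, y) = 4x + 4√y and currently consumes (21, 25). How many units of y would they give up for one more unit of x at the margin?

MU_x = 4, MU_y = 4/(2√y).
MRS = 4 ÷ (4/(2√y)).
At (21, 25): MRS = 10.
The indifference curve has slope −10 at this bundle.

MRS = 10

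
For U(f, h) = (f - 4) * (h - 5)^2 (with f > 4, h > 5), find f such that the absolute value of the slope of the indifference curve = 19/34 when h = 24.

MU_f = (h−5)^2, MU_h = 2·(f−4)·(h−5).
MRS = (1/2)·(h−5)/(f−4).
Substitute h = 24: MRS = 9.5/(f − 4). Setting this equal to 19/34 gives f − 4 = 9.5/(19/34) = 17, so f = 21.

f = 21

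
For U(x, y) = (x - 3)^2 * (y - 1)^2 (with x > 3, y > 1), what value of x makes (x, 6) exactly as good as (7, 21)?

U(7, 21) = 6400.
Set U(x, 6) = 6400 and solve.
With y = 6: (6 − 1)^2 = 25, so (x − 3)^2 = 6400/25 = 256.
Taking the square root (with x > 3): x − 3 = 16, so x = 19.
Check: U(19, 6) = 6400.

x = 19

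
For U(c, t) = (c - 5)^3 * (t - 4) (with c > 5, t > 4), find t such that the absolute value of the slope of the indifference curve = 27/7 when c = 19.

MU_c = 3·(c−5)^2·(t−4), MU_t = (c−5)^3.
MRS = (3/1)·(t−4)/(c−5).
Substitute c = 19: MRS = (t − 4)/(14/3). Setting this equal to 27/7 gives t − 4 = (27/7)·(14/3) = 18, so t = 22.

t = 22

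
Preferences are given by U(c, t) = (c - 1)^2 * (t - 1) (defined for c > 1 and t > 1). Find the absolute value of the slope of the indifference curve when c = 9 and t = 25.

MRS = 6

MU_c = 2·(c−1)·(t−1), MU_t = (c−1)^2.
MRS = (2/1)·(t−1)/(c−1).
At (9, 25): MRS = 6.
So at (9, 25) the consumer would give up 6 units of t for one more unit of c.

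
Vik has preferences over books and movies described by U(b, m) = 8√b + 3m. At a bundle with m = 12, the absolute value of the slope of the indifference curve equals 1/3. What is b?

MU_b = 8/(2√b), MU_m = 3.
MRS = 8/(2√b) ÷ 3.
MRS depends only on b: (4/3)/√b = 1/3 ⇒ √b = (4/3)/(1/3) = 4 ⇒ b = 16.

b = 16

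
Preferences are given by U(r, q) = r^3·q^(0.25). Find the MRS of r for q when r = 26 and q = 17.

MRS = 102/13

MU_r = 3·r^2·q^(0.25) and MU_q = 0.25·r^3·q^(-0.75).
MRS = MU_r/MU_q = (12)·q/r.
At (26, 17): MRS = 102/13.
So at (26, 17) the consumer would give up 102/13 units of q for one more unit of r.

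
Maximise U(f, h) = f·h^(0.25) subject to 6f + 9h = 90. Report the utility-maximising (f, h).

f* = 12, h* = 2

MU_f = h^(0.25) and MU_h = 0.25·f·h^(-0.75).
MRS = MU_f/MU_h = (4)·h/f.
Tangency: set MRS = p_f/p_h = 6/9 = 2/3.
So (4)·h/f = 2/3, i.e. h = (1/6)·f.
Substitute into the budget 6·f + 9·h = 90: 7.5·f = 90, so f* = 12.
Then h* = (1/6)·12 = 2.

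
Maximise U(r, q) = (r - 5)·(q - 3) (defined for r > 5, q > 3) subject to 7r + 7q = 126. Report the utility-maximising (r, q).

MU_r = (q−3), MU_q = (r−5).
MRS = (q−3)/(r−5).
Tangency: set MRS = p_r/p_q = 7/7 = 1.
So (q − 3)/(r − 5) = 1, i.e. (q − 3) = (r − 5).
Rewrite the budget in excess-of-subsistence terms: 7·(r − 5) + 7·(q − 3) = 126 − 7·5 − 7·3 = 70.
Substituting, 14·(r − 5) = 70, so r − 5 = 5 and r* = 10.
Then q − 3 = 5, so q* = 8.

r* = 10, q* = 8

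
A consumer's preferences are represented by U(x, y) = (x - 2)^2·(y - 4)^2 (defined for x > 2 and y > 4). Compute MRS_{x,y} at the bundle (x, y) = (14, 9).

MU_x = 2·(x−2)·(y−4)^2, MU_y = 2·(x−2)^2·(y−4).
MRS = (y−4)/(x−2).
At (14, 9): MRS = 5/12.
That is, one extra unit of x is worth 5/12 units of y at the margin.

MRS = 5/12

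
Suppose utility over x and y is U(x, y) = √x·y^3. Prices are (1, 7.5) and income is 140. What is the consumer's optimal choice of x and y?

x* = 20, y* = 16

MU_x = 0.5·x^(-0.5)·y^3 and MU_y = 3·√x·y^2.
MRS = MU_x/MU_y = (1/6)·y/x.
Tangency: set MRS = p_x/p_y = 1/7.5 = 2/15.
So (1/6)·y/x = 2/15, i.e. y = 0.8·x.
Substitute into the budget 1·x + 7.5·y = 140: 7·x = 140, so x* = 20.
Then y* = 0.8·20 = 16.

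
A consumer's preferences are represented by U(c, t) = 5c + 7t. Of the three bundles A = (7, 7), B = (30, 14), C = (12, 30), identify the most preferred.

Bundle C

Evaluate utility at each bundle:
U(A) = 84.
U(B) = 248.
U(C) = 270.
Highest utility is C, so C ≻ B ≻ A.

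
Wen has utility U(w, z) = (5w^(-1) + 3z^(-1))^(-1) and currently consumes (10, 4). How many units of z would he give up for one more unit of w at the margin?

MRS = 4/15

For CES with ρ = -1, MRS = (5/3)·(z/w)^2.
At (10, 4): MRS = 4/15.
That is, one extra unit of w is worth 4/15 units of z at the margin.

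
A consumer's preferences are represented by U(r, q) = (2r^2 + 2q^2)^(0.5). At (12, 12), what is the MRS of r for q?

For CES with ρ = 2, MRS = (q/r)^(-1).
At (12, 12): MRS = 1.
So at (12, 12) the consumer would give up 1 units of q for one more unit of r.

MRS = 1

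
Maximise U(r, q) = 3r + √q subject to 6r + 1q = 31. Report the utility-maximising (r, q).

r* = 5, q* = 1

MU_r = 3, MU_q = 1/(2√q).
MRS = 3 ÷ (1/(2√q)).
Tangency: set MRS = p_r/p_q = 6/1 = 6.
MRS depends only on q: 6·√q = 6 ⇒ √q = 6/6 = 1 ⇒ q* = 1.
From the budget, 6·r = 31 − 1·1 = 30, so r* = 5.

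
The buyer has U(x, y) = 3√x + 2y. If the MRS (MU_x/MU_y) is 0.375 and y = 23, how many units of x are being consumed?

MU_x = 3/(2√x), MU_y = 2.
MRS = 3/(2√x) ÷ 2.
MRS depends only on x: 0.75/√x = 0.375 ⇒ √x = 0.75/0.375 = 2 ⇒ x = 4.

x = 4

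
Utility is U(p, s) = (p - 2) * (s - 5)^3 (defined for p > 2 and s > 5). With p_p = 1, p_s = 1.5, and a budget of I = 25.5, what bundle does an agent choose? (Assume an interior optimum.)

p* = 6, s* = 13

MU_p = (s−5)^3, MU_s = 3·(p−2)·(s−5)^2.
MRS = (1/3)·(s−5)/(p−2).
Tangency: set MRS = p_p/p_s = 1/1.5 = 2/3.
So (1/3)·(s − 5)/(p − 2) = 2/3, i.e. (s − 5) = 2·(p − 2).
Rewrite the budget in excess-of-subsistence terms: 1·(p − 2) + 1.5·(s − 5) = 25.5 − 1·2 − 1.5·5 = 16.
Substituting, 4·(p − 2) = 16, so p − 2 = 4 and p* = 6.
Then s − 5 = 2·4 = 8, so s* = 13.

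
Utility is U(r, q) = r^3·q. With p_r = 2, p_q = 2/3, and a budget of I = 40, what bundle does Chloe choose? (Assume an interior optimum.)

r* = 15, q* = 15

MU_r = 3·r^2·q and MU_q = r^3.
MRS = MU_r/MU_q = (3/1)·q/r.
Tangency: set MRS = p_r/p_q = 2/(2/3) = 3.
So (3/1)·q/r = 3, i.e. q = r.
Substitute into the budget 2·r + (2/3)·q = 40: (8/3)·r = 40, so r* = 15.
Then q* = 15.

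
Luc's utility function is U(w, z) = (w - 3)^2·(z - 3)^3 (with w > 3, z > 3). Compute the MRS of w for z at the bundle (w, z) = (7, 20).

MU_w = 2·(w−3)·(z−3)^3, MU_z = 3·(w−3)^2·(z−3)^2.
MRS = (2/3)·(z−3)/(w−3).
At (7, 20): MRS = 17/6.
That is, one extra unit of w is worth 17/6 units of z at the margin.

MRS = 17/6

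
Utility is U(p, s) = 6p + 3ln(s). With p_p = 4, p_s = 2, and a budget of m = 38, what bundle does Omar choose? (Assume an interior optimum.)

MU_p = 6, MU_s = 3/s.
MRS = 6 ÷ (3/s).
Tangency: set MRS = p_p/p_s = 4/2 = 2.
MRS depends only on s: 2·s = 2 ⇒ s* = 2/2 = 1.
From the budget, 4·p = 38 − 2·1 = 36, so p* = 9.

p* = 9, s* = 1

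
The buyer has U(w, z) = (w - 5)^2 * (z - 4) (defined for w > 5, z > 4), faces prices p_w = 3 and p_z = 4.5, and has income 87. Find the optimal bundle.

MU_w = 2·(w−5)·(z−4), MU_z = (w−5)^2.
MRS = (2/1)·(z−4)/(w−5).
Tangency: set MRS = p_w/p_z = 3/4.5 = 2/3.
So (2/1)·(z − 4)/(w − 5) = 2/3, i.e. (z − 4) = (1/3)·(w − 5).
Rewrite the budget in excess-of-subsistence terms: 3·(w − 5) + 4.5·(z − 4) = 87 − 3·5 − 4.5·4 = 54.
Substituting, 4.5·(w − 5) = 54, so w − 5 = 12 and w* = 17.
Then z − 4 = (1/3)·12 = 4, so z* = 8.

w* = 17, z* = 8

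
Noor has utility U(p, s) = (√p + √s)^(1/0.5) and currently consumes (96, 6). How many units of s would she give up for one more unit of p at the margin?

MRS = 0.25

For CES with ρ = 0.5, MRS = √(s/p).
At (96, 6): MRS = 0.25.
The indifference curve has slope −0.25 at this bundle.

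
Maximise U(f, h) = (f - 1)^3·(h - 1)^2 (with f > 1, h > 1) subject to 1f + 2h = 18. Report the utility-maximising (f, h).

MU_f = 3·(f−1)^2·(h−1)^2, MU_h = 2·(f−1)^3·(h−1).
MRS = (3/2)·(h−1)/(f−1).
Tangency: set MRS = p_f/p_h = 1/2 = 0.5.
So (3/2)·(h − 1)/(f − 1) = 0.5, i.e. (h − 1) = (1/3)·(f − 1).
Rewrite the budget in excess-of-subsistence terms: 1·(f − 1) + 2·(h − 1) = 18 − 1·1 − 2·1 = 15.
Substituting, (5/3)·(f − 1) = 15, so f − 1 = 9 and f* = 10.
Then h − 1 = (1/3)·9 = 3, so h* = 4.

f* = 10, h* = 4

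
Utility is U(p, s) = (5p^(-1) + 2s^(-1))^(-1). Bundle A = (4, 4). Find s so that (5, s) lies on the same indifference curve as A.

U depends on (p, s) only through S = 5p^(-1) + 2s^(-1), so equal utility means equal S. At (4, 4): S = 1.75.
With p = 5: 5·5^(-1) = 1, so 2s^(-1) = 1.75 − 1 = 0.75, i.e. s^(-1) = 0.375.
Hence s = 1/0.375 = 8/3.
Check: U(5, 8/3) = 0.5714.

s = 8/3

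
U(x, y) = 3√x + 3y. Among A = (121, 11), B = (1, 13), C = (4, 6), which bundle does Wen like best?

Bundle A

Evaluate utility at each bundle:
U(A) = 66.000.
U(B) = 42.000.
U(C) = 24.000.
Highest utility is A, so A ≻ B ≻ C.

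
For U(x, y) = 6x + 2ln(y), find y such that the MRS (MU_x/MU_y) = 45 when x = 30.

MU_x = 6, MU_y = 2/y.
MRS = 6 ÷ (2/y).
MRS depends only on y: 3·y = 45 ⇒ y = 45/3 = 15.

y = 15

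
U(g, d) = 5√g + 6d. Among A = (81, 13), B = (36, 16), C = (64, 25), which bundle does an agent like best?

Evaluate utility at each bundle:
U(A) = 123.000.
U(B) = 126.000.
U(C) = 190.000.
Highest utility is C, so C ≻ B ≻ A.

Bundle C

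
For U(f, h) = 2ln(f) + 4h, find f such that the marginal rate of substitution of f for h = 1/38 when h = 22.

f = 19

MU_f = 2/f, MU_h = 4.
MRS = 2/f ÷ 4.
MRS depends only on f: 0.5/f = 1/38 ⇒ f = 0.5/(1/38) = 19.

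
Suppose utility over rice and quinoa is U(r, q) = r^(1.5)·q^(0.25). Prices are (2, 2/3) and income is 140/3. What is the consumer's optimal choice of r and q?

MU_r = 1.5·√r·q^(0.25) and MU_q = 0.25·r^(1.5)·q^(-0.75).
MRS = MU_r/MU_q = (6)·q/r.
Tangency: set MRS = p_r/p_q = 2/(2/3) = 3.
So (6)·q/r = 3, i.e. q = 0.5·r.
Substitute into the budget 2·r + (2/3)·q = 140/3: (7/3)·r = 140/3, so r* = 20.
Then q* = 0.5·20 = 10.

r* = 20, q* = 10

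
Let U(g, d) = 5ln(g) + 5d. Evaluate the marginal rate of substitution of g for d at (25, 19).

MRS = 1/25

MU_g = 5/g, MU_d = 5.
MRS = 5/g ÷ 5.
At (25, 19): MRS = 1/25.
The indifference curve has slope −1/25 at this bundle.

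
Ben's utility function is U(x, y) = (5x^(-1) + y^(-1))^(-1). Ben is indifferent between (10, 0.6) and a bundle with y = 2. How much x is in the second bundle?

U depends on (x, y) only through S = 5x^(-1) + y^(-1), so equal utility means equal S. At (10, 0.6): S = 13/6.
With y = 2: 2^(-1) = 0.5, so 5x^(-1) = 13/6 − 0.5 = 5/3, i.e. x^(-1) = 1/3.
Hence x = 1/(1/3) = 3.
Check: U(3, 2) = 0.4615.

x = 3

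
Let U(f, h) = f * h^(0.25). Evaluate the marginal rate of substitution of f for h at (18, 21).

MU_f = h^(0.25) and MU_h = 0.25·f·h^(-0.75).
MRS = MU_f/MU_h = (4)·h/f.
At (18, 21): MRS = 14/3.
The indifference curve has slope −14/3 at this bundle.

MRS = 14/3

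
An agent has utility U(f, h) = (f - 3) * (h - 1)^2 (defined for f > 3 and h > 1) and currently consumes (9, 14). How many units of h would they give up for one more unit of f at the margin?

MRS = 13/12

MU_f = (h−1)^2, MU_h = 2·(f−3)·(h−1).
MRS = (1/2)·(h−1)/(f−3).
At (9, 14): MRS = 13/12.
The indifference curve has slope −13/12 at this bundle.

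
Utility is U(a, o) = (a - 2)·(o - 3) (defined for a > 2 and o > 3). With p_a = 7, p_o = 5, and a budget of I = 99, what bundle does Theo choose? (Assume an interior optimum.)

a* = 7, o* = 10

MU_a = (o−3), MU_o = (a−2).
MRS = (o−3)/(a−2).
Tangency: set MRS = p_a/p_o = 7/5 = 1.4.
So (o − 3)/(a − 2) = 1.4, i.e. (o − 3) = 1.4·(a − 2).
Rewrite the budget in excess-of-subsistence terms: 7·(a − 2) + 5·(o − 3) = 99 − 7·2 − 5·3 = 70.
Substituting, 14·(a − 2) = 70, so a − 2 = 5 and a* = 7.
Then o − 3 = 1.4·5 = 7, so o* = 10.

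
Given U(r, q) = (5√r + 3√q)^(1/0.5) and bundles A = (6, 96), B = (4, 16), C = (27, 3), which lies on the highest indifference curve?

Bundle A

Evaluate utility at each bundle:
U(A) = 1734.000.
U(B) = 484.000.
U(C) = 972.000.
Highest utility is A, so A ≻ C ≻ B.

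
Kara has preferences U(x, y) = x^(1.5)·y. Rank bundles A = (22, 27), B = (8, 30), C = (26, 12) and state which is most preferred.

Bundle A

Evaluate utility at each bundle:
U(A) = 2786.107.
U(B) = 678.823.
U(C) = 1590.894.
Highest utility is A, so A ≻ C ≻ B.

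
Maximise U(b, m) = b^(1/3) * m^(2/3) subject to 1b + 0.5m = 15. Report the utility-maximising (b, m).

b* = 5, m* = 20

MU_b = 1/3·b^(-2/3)·m^(2/3) and MU_m = 2/3·b^(1/3)·m^(-1/3).
MRS = MU_b/MU_m = (0.5)·m/b.
Tangency: set MRS = p_b/p_m = 1/0.5 = 2.
So (0.5)·m/b = 2, i.e. m = 4·b.
Substitute into the budget 1·b + 0.5·m = 15: 3·b = 15, so b* = 5.
Then m* = 4·5 = 20.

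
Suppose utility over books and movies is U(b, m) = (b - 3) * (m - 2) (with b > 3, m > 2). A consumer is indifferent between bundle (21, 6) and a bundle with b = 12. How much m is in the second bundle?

m = 10

U(21, 6) = 72.
Set U(12, m) = 72 and solve.
With b = 12: (12 − 3) = 9, so (m − 2) = 72/9 = 8.
So m = 2 + 8 = 10.
Check: U(12, 10) = 72.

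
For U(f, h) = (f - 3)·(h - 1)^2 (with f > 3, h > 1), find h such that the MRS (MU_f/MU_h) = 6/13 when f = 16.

h = 13

MU_f = (h−1)^2, MU_h = 2·(f−3)·(h−1).
MRS = (1/2)·(h−1)/(f−3).
Substitute f = 16: MRS = (h − 1)/26. Setting this equal to 6/13 gives h − 1 = (6/13)·26 = 12, so h = 13.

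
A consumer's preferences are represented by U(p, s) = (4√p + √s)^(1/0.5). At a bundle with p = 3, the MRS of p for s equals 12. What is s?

For CES with ρ = 0.5, MRS = (4/1)·√(s/p).
Setting (4/1)·√(s/3) = 12 gives √(s/3) = 3, so s/3 = 9 and s = 27.

s = 27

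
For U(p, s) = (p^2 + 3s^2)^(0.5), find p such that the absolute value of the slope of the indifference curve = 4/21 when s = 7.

For CES with ρ = 2, MRS = (1/3)·(s/p)^(-1).
Setting (1/3)·(7/p)^(-1) = 4/21 gives (7/p)^(-1) = 4/7, so 7/p = 1.75 and p = 4.

p = 4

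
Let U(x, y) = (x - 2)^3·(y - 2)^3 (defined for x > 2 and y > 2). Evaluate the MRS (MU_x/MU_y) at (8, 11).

MRS = 1.5

MU_x = 3·(x−2)^2·(y−2)^3, MU_y = 3·(x−2)^3·(y−2)^2.
MRS = (y−2)/(x−2).
At (8, 11): MRS = 1.5.
So at (8, 11) the consumer would give up 1.5 units of y for one more unit of x.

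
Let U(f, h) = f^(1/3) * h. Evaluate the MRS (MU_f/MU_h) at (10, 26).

MRS = 13/15

MU_f = 1/3·f^(-2/3)·h and MU_h = f^(1/3).
MRS = MU_f/MU_h = (1/3)·h/f.
At (10, 26): MRS = 13/15.
That is, one extra unit of f is worth 13/15 units of h at the margin.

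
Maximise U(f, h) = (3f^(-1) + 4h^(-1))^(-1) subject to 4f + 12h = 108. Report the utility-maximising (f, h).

f* = 9, h* = 6

For CES with ρ = -1, MRS = (3/4)·(h/f)^2.
Tangency: set MRS = p_f/p_h = 4/12 = 1/3.
So (h/f)^2 = 4/9; taking the square root, h/f = 2/3, i.e. h = (2/3)·f.
Substitute into the budget 4·f + 12·h = 108: 12·f = 108, so f* = 9 and h* = (2/3)·9 = 6.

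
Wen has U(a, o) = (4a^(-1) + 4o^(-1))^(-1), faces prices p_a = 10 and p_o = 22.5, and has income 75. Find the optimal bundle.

a* = 3, o* = 2

For CES with ρ = -1, MRS = (o/a)^2.
Tangency: set MRS = p_a/p_o = 10/22.5 = 4/9.
So (o/a)^2 = 4/9; taking the square root, o/a = 2/3, i.e. o = (2/3)·a.
Substitute into the budget 10·a + 22.5·o = 75: 25·a = 75, so a* = 3 and o* = (2/3)·3 = 2.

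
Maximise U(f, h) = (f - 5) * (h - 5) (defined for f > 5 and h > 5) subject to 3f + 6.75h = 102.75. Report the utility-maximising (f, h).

f* = 14, h* = 9

MU_f = (h−5), MU_h = (f−5).
MRS = (h−5)/(f−5).
Tangency: set MRS = p_f/p_h = 3/6.75 = 4/9.
So (h − 5)/(f − 5) = 4/9, i.e. (h − 5) = (4/9)·(f − 5).
Rewrite the budget in excess-of-subsistence terms: 3·(f − 5) + 6.75·(h − 5) = 102.75 − 3·5 − 6.75·5 = 54.
Substituting, 6·(f − 5) = 54, so f − 5 = 9 and f* = 14.
Then h − 5 = (4/9)·9 = 4, so h* = 9.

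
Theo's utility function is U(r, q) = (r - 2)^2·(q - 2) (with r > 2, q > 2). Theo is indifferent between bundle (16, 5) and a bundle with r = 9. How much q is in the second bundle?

q = 14

U(16, 5) = 588.
Set U(9, q) = 588 and solve.
With r = 9: (9 − 2)^2 = 49, so (q − 2) = 588/49 = 12.
So q = 2 + 12 = 14.
Check: U(9, 14) = 588.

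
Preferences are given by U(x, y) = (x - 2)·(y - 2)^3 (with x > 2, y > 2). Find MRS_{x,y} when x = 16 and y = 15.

MRS = 13/42

MU_x = (y−2)^3, MU_y = 3·(x−2)·(y−2)^2.
MRS = (1/3)·(y−2)/(x−2).
At (16, 15): MRS = 13/42.
That is, one extra unit of x is worth 13/42 units of y at the margin.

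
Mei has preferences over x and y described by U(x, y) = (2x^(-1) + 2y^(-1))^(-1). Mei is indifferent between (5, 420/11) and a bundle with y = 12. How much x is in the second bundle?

x = 7

U depends on (x, y) only through S = 2x^(-1) + 2y^(-1), so equal utility means equal S. At (5, 420/11): S = 19/42.
With y = 12: 2·12^(-1) = 1/6, so 2x^(-1) = 19/42 − 1/6 = 2/7, i.e. x^(-1) = 1/7.
Hence x = 1/(1/7) = 7.
Check: U(7, 12) = 2.2105.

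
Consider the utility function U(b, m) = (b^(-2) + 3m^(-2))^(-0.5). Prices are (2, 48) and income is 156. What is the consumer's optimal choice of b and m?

b* = 6, m* = 3

For CES with ρ = -2, MRS = (1/3)·(m/b)^3.
Tangency: set MRS = p_b/p_m = 2/48 = 1/24.
So (m/b)^3 = 0.125; taking the cube root, m/b = 0.5, i.e. m = 0.5·b.
Substitute into the budget 2·b + 48·m = 156: 26·b = 156, so b* = 6 and m* = 0.5·6 = 3.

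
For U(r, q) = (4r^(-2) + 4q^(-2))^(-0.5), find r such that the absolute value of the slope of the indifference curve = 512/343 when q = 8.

For CES with ρ = -2, MRS = (q/r)^3.
Setting (8/r)^3 = 512/343 gives 8/r = 8/7 and r = 7.

r = 7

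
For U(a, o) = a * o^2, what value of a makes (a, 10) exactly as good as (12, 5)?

a = 3

U(12, 5) = 300.
Set U(a, 10) = 300 and solve.
With o = 10: 10^2 = 100, so a = 300/100 = 3.
Check: U(3, 10) = 300.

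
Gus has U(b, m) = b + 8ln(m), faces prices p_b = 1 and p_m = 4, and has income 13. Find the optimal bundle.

MU_b = 1, MU_m = 8/m.
MRS = 1 ÷ (8/m).
Tangency: set MRS = p_b/p_m = 1/4 = 0.25.
MRS depends only on m: 0.125·m = 0.25 ⇒ m* = 0.25/0.125 = 2.
From the budget, 1·b = 13 − 4·2 = 5, so b* = 5.

b* = 5, m* = 2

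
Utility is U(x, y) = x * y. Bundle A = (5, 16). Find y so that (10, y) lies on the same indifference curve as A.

y = 8

U(5, 16) = 80.
Set U(10, y) = 80 and solve.
With x = 10: y = 80/10 = 8.
Check: U(10, 8) = 80.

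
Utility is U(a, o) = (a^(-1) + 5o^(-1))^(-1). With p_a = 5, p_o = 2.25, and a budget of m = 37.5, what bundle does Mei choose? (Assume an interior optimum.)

For CES with ρ = -1, MRS = (1/5)·(o/a)^2.
Tangency: set MRS = p_a/p_o = 5/2.25 = 20/9.
So (o/a)^2 = 100/9; taking the square root, o/a = 10/3, i.e. o = (10/3)·a.
Substitute into the budget 5·a + 2.25·o = 37.5: 12.5·a = 37.5, so a* = 3 and o* = (10/3)·3 = 10.

a* = 3, o* = 10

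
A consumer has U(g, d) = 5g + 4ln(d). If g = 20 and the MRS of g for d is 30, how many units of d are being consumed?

d = 24

MU_g = 5, MU_d = 4/d.
MRS = 5 ÷ (4/d).
MRS depends only on d: 1.25·d = 30 ⇒ d = 30/1.25 = 24.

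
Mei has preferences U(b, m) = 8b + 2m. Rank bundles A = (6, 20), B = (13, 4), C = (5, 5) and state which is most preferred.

Bundle B

Evaluate utility at each bundle:
U(A) = 88.
U(B) = 112.
U(C) = 50.
Highest utility is B, so B ≻ A ≻ C.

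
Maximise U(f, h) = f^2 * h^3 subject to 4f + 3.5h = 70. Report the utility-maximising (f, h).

f* = 7, h* = 12

MU_f = 2·f·h^3 and MU_h = 3·f^2·h^2.
MRS = MU_f/MU_h = (2/3)·h/f.
Tangency: set MRS = p_f/p_h = 4/3.5 = 8/7.
So (2/3)·h/f = 8/7, i.e. h = (12/7)·f.
Substitute into the budget 4·f + 3.5·h = 70: 10·f = 70, so f* = 7.
Then h* = (12/7)·7 = 12.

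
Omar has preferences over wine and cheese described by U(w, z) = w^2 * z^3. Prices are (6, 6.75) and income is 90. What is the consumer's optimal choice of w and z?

MU_w = 2·w·z^3 and MU_z = 3·w^2·z^2.
MRS = MU_w/MU_z = (2/3)·z/w.
Tangency: set MRS = p_w/p_z = 6/6.75 = 8/9.
So (2/3)·z/w = 8/9, i.e. z = (4/3)·w.
Substitute into the budget 6·w + 6.75·z = 90: 15·w = 90, so w* = 6.
Then z* = (4/3)·6 = 8.

w* = 6, z* = 8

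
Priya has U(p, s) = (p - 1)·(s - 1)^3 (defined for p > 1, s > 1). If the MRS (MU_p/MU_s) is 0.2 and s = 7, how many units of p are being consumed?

MU_p = (s−1)^3, MU_s = 3·(p−1)·(s−1)^2.
MRS = (1/3)·(s−1)/(p−1).
Substitute s = 7: MRS = 2/(p − 1). Setting this equal to 0.2 gives p − 1 = 2/0.2 = 10, so p = 11.

p = 11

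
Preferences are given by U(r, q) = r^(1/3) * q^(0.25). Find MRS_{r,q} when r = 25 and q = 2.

MRS = 8/75

MU_r = 1/3·r^(-2/3)·q^(0.25) and MU_q = 0.25·r^(1/3)·q^(-0.75).
MRS = MU_r/MU_q = (4/3)·q/r.
At (25, 2): MRS = 8/75.
So at (25, 2) the consumer would give up 8/75 units of q for one more unit of r.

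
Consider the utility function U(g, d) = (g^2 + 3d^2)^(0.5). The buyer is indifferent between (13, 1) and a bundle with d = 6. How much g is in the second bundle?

g = 8

U depends on (g, d) only through S = g^2 + 3d^2, so equal utility means equal S. At (13, 1): S = 172.
With d = 6: 3·6^2 = 108, so g^2 = 172 − 108 = 64.
Hence g = √64 = 8.
Check: U(8, 6) = 13.1149.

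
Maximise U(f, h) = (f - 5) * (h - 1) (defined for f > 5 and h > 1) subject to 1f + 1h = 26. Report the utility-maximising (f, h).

f* = 15, h* = 11

MU_f = (h−1), MU_h = (f−5).
MRS = (h−1)/(f−5).
Tangency: set MRS = p_f/p_h = 1/1 = 1.
So (h − 1)/(f − 5) = 1, i.e. (h − 1) = (f − 5).
Rewrite the budget in excess-of-subsistence terms: 1·(f − 5) + 1·(h − 1) = 26 − 1·5 − 1·1 = 20.
Substituting, 2·(f − 5) = 20, so f − 5 = 10 and f* = 15.
Then h − 1 = 10, so h* = 11.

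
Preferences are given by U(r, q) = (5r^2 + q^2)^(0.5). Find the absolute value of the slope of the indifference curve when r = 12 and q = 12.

For CES with ρ = 2, MRS = (5/1)·(q/r)^(-1).
At (12, 12): MRS = 5.
That is, one extra unit of r is worth 5 units of q at the margin.

MRS = 5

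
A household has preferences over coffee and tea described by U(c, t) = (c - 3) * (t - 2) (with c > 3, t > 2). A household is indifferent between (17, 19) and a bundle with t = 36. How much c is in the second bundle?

c = 10

U(17, 19) = 238.
Set U(c, 36) = 238 and solve.
With t = 36: (36 − 2) = 34, so (c − 3) = 238/34 = 7.
So c = 3 + 7 = 10.
Check: U(10, 36) = 238.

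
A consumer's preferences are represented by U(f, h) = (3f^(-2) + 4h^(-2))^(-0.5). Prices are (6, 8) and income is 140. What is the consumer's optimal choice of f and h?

For CES with ρ = -2, MRS = (3/4)·(h/f)^3.
Tangency: set MRS = p_f/p_h = 6/8 = 0.75.
So (h/f)^3 = 1; taking the cube root, h/f = 1, i.e. h = f.
Substitute into the budget 6·f + 8·h = 140: 14·f = 140, so f* = 10 and h* = 10.

f* = 10, h* = 10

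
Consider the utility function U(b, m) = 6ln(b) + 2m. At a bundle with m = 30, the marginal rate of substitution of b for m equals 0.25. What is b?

MU_b = 6/b, MU_m = 2.
MRS = 6/b ÷ 2.
MRS depends only on b: 3/b = 0.25 ⇒ b = 3/0.25 = 12.

b = 12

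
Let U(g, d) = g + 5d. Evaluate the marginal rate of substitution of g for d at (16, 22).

MRS = 0.2

MU_g = 1, MU_d = 5, so MRS = 1/5 = 0.2 at every bundle.
At (16, 22): MRS = 0.2.
The indifference curve has slope −0.2 at this bundle.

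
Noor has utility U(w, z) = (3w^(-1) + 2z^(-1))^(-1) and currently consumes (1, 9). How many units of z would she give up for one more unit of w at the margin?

MRS = 121.5

For CES with ρ = -1, MRS = (3/2)·(z/w)^2.
At (1, 9): MRS = 121.5.
That is, one extra unit of w is worth 121.5 units of z at the margin.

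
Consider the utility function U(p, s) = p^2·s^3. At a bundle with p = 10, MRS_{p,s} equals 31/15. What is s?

s = 31

MU_p = 2·p·s^3 and MU_s = 3·p^2·s^2.
MRS = MU_p/MU_s = (2/3)·s/p.
Substitute p = 10: MRS = s/15. Setting s/15 = 31/15 gives s = (31/15)·15 = 31.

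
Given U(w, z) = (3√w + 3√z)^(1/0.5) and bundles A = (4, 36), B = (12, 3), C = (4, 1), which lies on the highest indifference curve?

Bundle A

Evaluate utility at each bundle:
U(A) = 576.000.
U(B) = 243.000.
U(C) = 81.000.
Highest utility is A, so A ≻ B ≻ C.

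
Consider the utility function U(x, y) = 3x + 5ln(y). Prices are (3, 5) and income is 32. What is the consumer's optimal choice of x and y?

MU_x = 3, MU_y = 5/y.
MRS = 3 ÷ (5/y).
Tangency: set MRS = p_x/p_y = 3/5 = 0.6.
MRS depends only on y: 0.6·y = 0.6 ⇒ y* = 0.6/0.6 = 1.
From the budget, 3·x = 32 − 5·1 = 27, so x* = 9.

x* = 9, y* = 1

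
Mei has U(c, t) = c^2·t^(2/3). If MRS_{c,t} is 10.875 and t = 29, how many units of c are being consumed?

MU_c = 2·c·t^(2/3) and MU_t = 2/3·c^2·t^(-1/3).
MRS = MU_c/MU_t = (3)·t/c.
Substitute t = 29: MRS = 87/c. Setting 87/c = 10.875 gives c = 87/10.875 = 8.

c = 8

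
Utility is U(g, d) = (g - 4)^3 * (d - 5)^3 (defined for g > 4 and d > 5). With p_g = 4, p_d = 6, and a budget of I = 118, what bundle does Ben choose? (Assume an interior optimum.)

g* = 13, d* = 11

MU_g = 3·(g−4)^2·(d−5)^3, MU_d = 3·(g−4)^3·(d−5)^2.
MRS = (d−5)/(g−4).
Tangency: set MRS = p_g/p_d = 4/6 = 2/3.
So (d − 5)/(g − 4) = 2/3, i.e. (d − 5) = (2/3)·(g − 4).
Rewrite the budget in excess-of-subsistence terms: 4·(g − 4) + 6·(d − 5) = 118 − 4·4 − 6·5 = 72.
Substituting, 8·(g − 4) = 72, so g − 4 = 9 and g* = 13.
Then d − 5 = (2/3)·9 = 6, so d* = 11.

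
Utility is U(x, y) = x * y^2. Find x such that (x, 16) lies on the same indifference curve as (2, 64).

x = 32

U(2, 64) = 8192.
Set U(x, 16) = 8192 and solve.
With y = 16: 16^2 = 256, so x = 8192/256 = 32.
Check: U(32, 16) = 8192.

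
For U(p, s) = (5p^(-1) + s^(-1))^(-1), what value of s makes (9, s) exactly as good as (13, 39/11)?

s = 9

U depends on (p, s) only through S = 5p^(-1) + s^(-1), so equal utility means equal S. At (13, 39/11): S = 2/3.
With p = 9: 5·9^(-1) = 5/9, so s^(-1) = 2/3 − 5/9 = 1/9.
Hence s = 1/(1/9) = 9.
Check: U(9, 9) = 1.5.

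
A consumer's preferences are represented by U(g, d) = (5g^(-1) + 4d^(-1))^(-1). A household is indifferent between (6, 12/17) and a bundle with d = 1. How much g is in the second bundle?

g = 2

U depends on (g, d) only through S = 5g^(-1) + 4d^(-1), so equal utility means equal S. At (6, 12/17): S = 6.5.
With d = 1: 4·1^(-1) = 4, so 5g^(-1) = 6.5 − 4 = 2.5, i.e. g^(-1) = 0.5.
Hence g = 1/0.5 = 2.
Check: U(2, 1) = 0.1538.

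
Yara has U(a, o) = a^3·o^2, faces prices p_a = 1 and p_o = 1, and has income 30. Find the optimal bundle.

MU_a = 3·a^2·o^2 and MU_o = 2·a^3·o.
MRS = MU_a/MU_o = (3/2)·o/a.
Tangency: set MRS = p_a/p_o = 1/1 = 1.
So (3/2)·o/a = 1, i.e. o = (2/3)·a.
Substitute into the budget 1·a + 1·o = 30: (5/3)·a = 30, so a* = 18.
Then o* = (2/3)·18 = 12.

a* = 18, o* = 12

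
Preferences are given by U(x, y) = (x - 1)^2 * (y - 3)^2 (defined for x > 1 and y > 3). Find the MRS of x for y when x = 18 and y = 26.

MU_x = 2·(x−1)·(y−3)^2, MU_y = 2·(x−1)^2·(y−3).
MRS = (y−3)/(x−1).
At (18, 26): MRS = 23/17.
That is, one extra unit of x is worth 23/17 units of y at the margin.

MRS = 23/17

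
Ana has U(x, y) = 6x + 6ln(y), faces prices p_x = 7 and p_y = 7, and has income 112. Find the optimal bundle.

x* = 15, y* = 1

MU_x = 6, MU_y = 6/y.
MRS = 6 ÷ (6/y).
Tangency: set MRS = p_x/p_y = 7/7 = 1.
MRS depends only on y: y = 1 ⇒ y* = 1.
From the budget, 7·x = 112 − 7·1 = 105, so x* = 15.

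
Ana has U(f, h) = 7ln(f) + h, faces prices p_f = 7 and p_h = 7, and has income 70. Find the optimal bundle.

MU_f = 7/f, MU_h = 1.
MRS = 7/f ÷ 1.
Tangency: set MRS = p_f/p_h = 7/7 = 1.
MRS depends only on f: 7/f = 1 ⇒ f* = 7/1 = 7.
From the budget, 7·h = 70 − 7·7 = 21, so h* = 3.

f* = 7, h* = 3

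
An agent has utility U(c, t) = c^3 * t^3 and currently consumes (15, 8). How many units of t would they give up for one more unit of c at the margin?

MU_c = 3·c^2·t^3 and MU_t = 3·c^3·t^2.
MRS = MU_c/MU_t = t/c.
At (15, 8): MRS = 8/15.
The indifference curve has slope −8/15 at this bundle.

MRS = 8/15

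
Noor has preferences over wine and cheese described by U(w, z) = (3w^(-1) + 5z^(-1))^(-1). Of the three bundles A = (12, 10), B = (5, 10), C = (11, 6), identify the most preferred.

Bundle A

Evaluate utility at each bundle:
U(A) = 1.333.
U(B) = 0.909.
U(C) = 0.904.
Highest utility is A, so A ≻ B ≻ C.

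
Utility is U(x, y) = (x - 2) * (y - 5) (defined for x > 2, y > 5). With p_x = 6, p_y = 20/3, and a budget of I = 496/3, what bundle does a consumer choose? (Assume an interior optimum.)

MU_x = (y−5), MU_y = (x−2).
MRS = (y−5)/(x−2).
Tangency: set MRS = p_x/p_y = 6/(20/3) = 0.9.
So (y − 5)/(x − 2) = 0.9, i.e. (y − 5) = 0.9·(x − 2).
Rewrite the budget in excess-of-subsistence terms: 6·(x − 2) + (20/3)·(y − 5) = 496/3 − 6·2 − (20/3)·5 = 120.
Substituting, 12·(x − 2) = 120, so x − 2 = 10 and x* = 12.
Then y − 5 = 0.9·10 = 9, so y* = 14.

x* = 12, y* = 14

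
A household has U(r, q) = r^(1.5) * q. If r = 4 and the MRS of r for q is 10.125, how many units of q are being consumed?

q = 27

MU_r = 1.5·√r·q and MU_q = r^(1.5).
MRS = MU_r/MU_q = (1.5)·q/r.
Substitute r = 4: MRS = q/(8/3). Setting q/(8/3) = 10.125 gives q = 10.125·(8/3) = 27.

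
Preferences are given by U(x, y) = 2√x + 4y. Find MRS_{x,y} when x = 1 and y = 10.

MRS = 0.25

MU_x = 2/(2√x), MU_y = 4.
MRS = 2/(2√x) ÷ 4.
At (1, 10): MRS = 0.25.
That is, one extra unit of x is worth 0.25 units of y at the margin.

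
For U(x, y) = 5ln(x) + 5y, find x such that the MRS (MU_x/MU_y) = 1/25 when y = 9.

MU_x = 5/x, MU_y = 5.
MRS = 5/x ÷ 5.
MRS depends only on x: 1/x = 1/25 ⇒ x = 1/(1/25) = 25.

x = 25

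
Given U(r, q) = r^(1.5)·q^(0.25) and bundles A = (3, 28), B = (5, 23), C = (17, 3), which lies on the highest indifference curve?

Evaluate utility at each bundle:
U(A) = 11.953.
U(B) = 24.484.
U(C) = 92.247.
Highest utility is C, so C ≻ B ≻ A.

Bundle C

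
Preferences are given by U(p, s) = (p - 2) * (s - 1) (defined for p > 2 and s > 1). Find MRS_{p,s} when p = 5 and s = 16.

MRS = 5

MU_p = (s−1), MU_s = (p−2).
MRS = (s−1)/(p−2).
At (5, 16): MRS = 5.
That is, one extra unit of p is worth 5 units of s at the margin.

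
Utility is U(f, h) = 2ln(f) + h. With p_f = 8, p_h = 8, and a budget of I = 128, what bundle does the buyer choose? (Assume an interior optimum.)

f* = 2, h* = 14

MU_f = 2/f, MU_h = 1.
MRS = 2/f ÷ 1.
Tangency: set MRS = p_f/p_h = 8/8 = 1.
MRS depends only on f: 2/f = 1 ⇒ f* = 2/1 = 2.
From the budget, 8·h = 128 − 8·2 = 112, so h* = 14.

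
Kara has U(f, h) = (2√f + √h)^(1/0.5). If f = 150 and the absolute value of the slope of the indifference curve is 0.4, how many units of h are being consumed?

For CES with ρ = 0.5, MRS = (2/1)·√(h/f).
Setting (2/1)·√(h/150) = 0.4 gives √(h/150) = 0.2, so h/150 = 1/25 and h = 6.

h = 6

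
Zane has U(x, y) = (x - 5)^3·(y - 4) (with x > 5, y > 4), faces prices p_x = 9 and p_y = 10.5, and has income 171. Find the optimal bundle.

MU_x = 3·(x−5)^2·(y−4), MU_y = (x−5)^3.
MRS = (3/1)·(y−4)/(x−5).
Tangency: set MRS = p_x/p_y = 9/10.5 = 6/7.
So (3/1)·(y − 4)/(x − 5) = 6/7, i.e. (y − 4) = (2/7)·(x − 5).
Rewrite the budget in excess-of-subsistence terms: 9·(x − 5) + 10.5·(y − 4) = 171 − 9·5 − 10.5·4 = 84.
Substituting, 12·(x − 5) = 84, so x − 5 = 7 and x* = 12.
Then y − 4 = (2/7)·7 = 2, so y* = 6.

x* = 12, y* = 6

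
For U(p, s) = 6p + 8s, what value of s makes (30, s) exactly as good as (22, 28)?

U(22, 28) = 356.
Set U(30, s) = 356 and solve.
6·30 + 8s = 356 ⇒ 8s = 176 ⇒ s = 22.
Check: U(30, 22) = 356.

s = 22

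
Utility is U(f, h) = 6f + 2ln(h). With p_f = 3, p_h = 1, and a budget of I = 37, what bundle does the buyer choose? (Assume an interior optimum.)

f* = 12, h* = 1

MU_f = 6, MU_h = 2/h.
MRS = 6 ÷ (2/h).
Tangency: set MRS = p_f/p_h = 3/1 = 3.
MRS depends only on h: 3·h = 3 ⇒ h* = 3/3 = 1.
From the budget, 3·f = 37 − 1·1 = 36, so f* = 12.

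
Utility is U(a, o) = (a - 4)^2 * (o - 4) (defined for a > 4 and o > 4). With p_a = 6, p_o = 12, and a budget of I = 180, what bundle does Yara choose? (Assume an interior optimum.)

MU_a = 2·(a−4)·(o−4), MU_o = (a−4)^2.
MRS = (2/1)·(o−4)/(a−4).
Tangency: set MRS = p_a/p_o = 6/12 = 0.5.
So (2/1)·(o − 4)/(a − 4) = 0.5, i.e. (o − 4) = 0.25·(a − 4).
Rewrite the budget in excess-of-subsistence terms: 6·(a − 4) + 12·(o − 4) = 180 − 6·4 − 12·4 = 108.
Substituting, 9·(a − 4) = 108, so a − 4 = 12 and a* = 16.
Then o − 4 = 0.25·12 = 3, so o* = 7.

a* = 16, o* = 7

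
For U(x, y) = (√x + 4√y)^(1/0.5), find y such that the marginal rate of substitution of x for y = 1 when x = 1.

y = 16

For CES with ρ = 0.5, MRS = (1/4)·√(y/x).
Setting (1/4)·√(y/1) = 1 gives √(y/1) = 4, so y/1 = 16 and y = 16.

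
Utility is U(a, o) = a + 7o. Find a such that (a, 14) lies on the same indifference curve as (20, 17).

U(20, 17) = 139.
Set U(a, 14) = 139 and solve.
a + 7·14 = 139 ⇒ a = 41 ⇒ a = 41.
Check: U(41, 14) = 139.

a = 41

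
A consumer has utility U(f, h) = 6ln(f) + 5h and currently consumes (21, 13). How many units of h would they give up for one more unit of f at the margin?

MU_f = 6/f, MU_h = 5.
MRS = 6/f ÷ 5.
At (21, 13): MRS = 2/35.
The indifference curve has slope −2/35 at this bundle.

MRS = 2/35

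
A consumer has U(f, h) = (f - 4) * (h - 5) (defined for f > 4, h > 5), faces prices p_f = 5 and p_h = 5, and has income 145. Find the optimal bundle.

f* = 14, h* = 15

MU_f = (h−5), MU_h = (f−4).
MRS = (h−5)/(f−4).
Tangency: set MRS = p_f/p_h = 5/5 = 1.
So (h − 5)/(f − 4) = 1, i.e. (h − 5) = (f − 4).
Rewrite the budget in excess-of-subsistence terms: 5·(f − 4) + 5·(h − 5) = 145 − 5·4 − 5·5 = 100.
Substituting, 10·(f − 4) = 100, so f − 4 = 10 and f* = 14.
Then h − 5 = 10, so h* = 15.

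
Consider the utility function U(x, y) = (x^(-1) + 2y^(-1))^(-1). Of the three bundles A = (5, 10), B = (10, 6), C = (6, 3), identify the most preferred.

Bundle A

Evaluate utility at each bundle:
U(A) = 2.500.
U(B) = 2.308.
U(C) = 1.200.
Highest utility is A, so A ≻ B ≻ C.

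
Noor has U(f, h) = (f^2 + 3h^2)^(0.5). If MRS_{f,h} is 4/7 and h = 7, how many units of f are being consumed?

f = 12

For CES with ρ = 2, MRS = (1/3)·(h/f)^(-1).
Setting (1/3)·(7/f)^(-1) = 4/7 gives (7/f)^(-1) = 12/7, so 7/f = 7/12 and f = 12.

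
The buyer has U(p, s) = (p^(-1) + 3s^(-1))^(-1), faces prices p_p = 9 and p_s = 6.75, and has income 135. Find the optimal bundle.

For CES with ρ = -1, MRS = (1/3)·(s/p)^2.
Tangency: set MRS = p_p/p_s = 9/6.75 = 4/3.
So (s/p)^2 = 4; taking the square root, s/p = 2, i.e. s = 2·p.
Substitute into the budget 9·p + 6.75·s = 135: 22.5·p = 135, so p* = 6 and s* = 2·6 = 12.

p* = 6, s* = 12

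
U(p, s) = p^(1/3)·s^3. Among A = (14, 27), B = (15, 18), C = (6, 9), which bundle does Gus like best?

Evaluate utility at each bundle:
U(A) = 47438.830.
U(B) = 14382.949.
U(C) = 1324.681.
Highest utility is A, so A ≻ B ≻ C.

Bundle A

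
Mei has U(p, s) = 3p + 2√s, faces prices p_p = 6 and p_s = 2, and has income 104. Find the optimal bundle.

p* = 17, s* = 1

MU_p = 3, MU_s = 2/(2√s).
MRS = 3 ÷ (2/(2√s)).
Tangency: set MRS = p_p/p_s = 6/2 = 3.
MRS depends only on s: 3·√s = 3 ⇒ √s = 3/3 = 1 ⇒ s* = 1.
From the budget, 6·p = 104 − 2·1 = 102, so p* = 17.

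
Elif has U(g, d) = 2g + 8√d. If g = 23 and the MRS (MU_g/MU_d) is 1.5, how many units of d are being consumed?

d = 9

MU_g = 2, MU_d = 8/(2√d).
MRS = 2 ÷ (8/(2√d)).
MRS depends only on d: 0.5·√d = 1.5 ⇒ √d = 1.5/0.5 = 3 ⇒ d = 9.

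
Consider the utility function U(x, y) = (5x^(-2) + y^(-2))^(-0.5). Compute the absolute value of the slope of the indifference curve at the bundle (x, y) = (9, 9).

For CES with ρ = -2, MRS = (5/1)·(y/x)^3.
At (9, 9): MRS = 5.
So at (9, 9) the consumer would give up 5 units of y for one more unit of x.

MRS = 5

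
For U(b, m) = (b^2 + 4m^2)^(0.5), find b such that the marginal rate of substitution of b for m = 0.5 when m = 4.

b = 8

For CES with ρ = 2, MRS = (1/4)·(m/b)^(-1).
Setting (1/4)·(4/b)^(-1) = 0.5 gives (4/b)^(-1) = 2, so 4/b = 0.5 and b = 8.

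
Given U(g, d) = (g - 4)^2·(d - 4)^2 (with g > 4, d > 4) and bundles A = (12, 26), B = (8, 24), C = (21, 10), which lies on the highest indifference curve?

Bundle A

Evaluate utility at each bundle:
U(A) = 30976.
U(B) = 6400.
U(C) = 10404.
Highest utility is A, so A ≻ C ≻ B.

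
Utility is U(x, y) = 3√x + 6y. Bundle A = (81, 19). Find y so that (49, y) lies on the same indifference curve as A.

y = 20

U(81, 19) = 141.
Set U(49, y) = 141 and solve.
With x = 49: √49 = 7, so 6y = 141 − 3·7 = 120 and y = 20.
Check: U(49, 20) = 141.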